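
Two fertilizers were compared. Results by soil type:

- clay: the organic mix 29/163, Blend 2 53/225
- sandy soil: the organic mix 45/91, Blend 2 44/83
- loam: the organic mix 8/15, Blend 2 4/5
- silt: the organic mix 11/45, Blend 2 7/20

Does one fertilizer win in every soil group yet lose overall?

No

Clay: the organic mix 29/163 = 17.8%, Blend 2 53/225 = 23.6% → Blend 2
Sandy soil: the organic mix 45/91 = 49.5%, Blend 2 44/83 = 53.0% → Blend 2
Loam: the organic mix 8/15 = 53.3%, Blend 2 4/5 = 80.0% → Blend 2
Silt: the organic mix 11/45 = 24.4%, Blend 2 7/20 = 35.0% → Blend 2
Overall: the organic mix 93/314 = 29.6%, Blend 2 108/333 = 32.4% → Blend 2
Blend 2 wins overall and in every soil group — no reversal.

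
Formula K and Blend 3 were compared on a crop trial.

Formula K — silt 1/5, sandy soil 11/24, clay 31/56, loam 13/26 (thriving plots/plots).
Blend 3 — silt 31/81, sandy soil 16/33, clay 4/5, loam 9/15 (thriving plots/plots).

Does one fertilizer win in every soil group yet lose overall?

Silt: Formula K 1/5 = 20.0%, Blend 3 31/81 = 38.3% → Blend 3
Sandy soil: Formula K 11/24 = 45.8%, Blend 3 16/33 = 48.5% → Blend 3
Clay: Formula K 31/56 = 55.4%, Blend 3 4/5 = 80.0% → Blend 3
Loam: Formula K 13/26 = 50.0%, Blend 3 9/15 = 60.0% → Blend 3
Overall: Formula K 56/111 = 50.5%, Blend 3 60/134 = 44.8% → Formula K
Blend 3 wins each soil group but Formula K wins overall — the comparison reverses. Blend 3's plots skew toward silt, which has a lower base rate.

Yes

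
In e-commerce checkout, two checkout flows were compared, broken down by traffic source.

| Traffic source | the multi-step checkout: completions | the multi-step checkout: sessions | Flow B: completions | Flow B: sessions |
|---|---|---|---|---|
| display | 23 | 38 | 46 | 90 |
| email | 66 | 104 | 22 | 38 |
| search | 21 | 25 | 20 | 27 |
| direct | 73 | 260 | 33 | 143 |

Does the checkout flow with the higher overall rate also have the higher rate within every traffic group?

Display: the multi-step checkout 23/38 = 60.5%, Flow B 46/90 = 51.1% → the multi-step checkout
Email: the multi-step checkout 66/104 = 63.5%, Flow B 22/38 = 57.9% → the multi-step checkout
Search: the multi-step checkout 21/25 = 84.0%, Flow B 20/27 = 74.1% → the multi-step checkout
Direct: the multi-step checkout 73/260 = 28.1%, Flow B 33/143 = 23.1% → the multi-step checkout
Overall: the multi-step checkout 183/427 = 42.9%, Flow B 121/298 = 40.6% → the multi-step checkout
The multi-step checkout wins overall and in every traffic group — no reversal.

Yes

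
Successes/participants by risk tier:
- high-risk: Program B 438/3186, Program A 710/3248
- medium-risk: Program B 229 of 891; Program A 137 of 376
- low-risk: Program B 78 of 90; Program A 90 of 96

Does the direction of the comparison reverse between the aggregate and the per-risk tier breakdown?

High-risk: Program B 438/3186 = 13.7%, Program A 710/3248 = 21.9% → Program A
Medium-risk: Program B 229/891 = 25.7%, Program A 137/376 = 36.4% → Program A
Low-risk: Program B 78/90 = 86.7%, Program A 90/96 = 93.8% → Program A
Overall: Program B 745/4167 = 17.9%, Program A 937/3720 = 25.2% → Program A
Program A wins overall and in every risk group — no reversal.

No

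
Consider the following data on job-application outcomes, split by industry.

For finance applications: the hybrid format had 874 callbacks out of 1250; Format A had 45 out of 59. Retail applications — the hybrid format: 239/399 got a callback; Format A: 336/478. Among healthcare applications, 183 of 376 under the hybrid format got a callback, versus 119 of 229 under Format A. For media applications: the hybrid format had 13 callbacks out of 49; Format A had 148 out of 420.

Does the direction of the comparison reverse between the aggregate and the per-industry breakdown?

Yes

Finance: the hybrid format 874/1250 = 69.9%, Format A 45/59 = 76.3% → Format A
Retail: the hybrid format 239/399 = 59.9%, Format A 336/478 = 70.3% → Format A
Healthcare: the hybrid format 183/376 = 48.7%, Format A 119/229 = 52.0% → Format A
Media: the hybrid format 13/49 = 26.5%, Format A 148/420 = 35.2% → Format A
Overall: the hybrid format 1309/2074 = 63.1%, Format A 648/1186 = 54.6% → the hybrid format
Format A wins each industry group but the hybrid format wins overall — the comparison reverses. Format A's applications skew toward media, which has a lower base rate.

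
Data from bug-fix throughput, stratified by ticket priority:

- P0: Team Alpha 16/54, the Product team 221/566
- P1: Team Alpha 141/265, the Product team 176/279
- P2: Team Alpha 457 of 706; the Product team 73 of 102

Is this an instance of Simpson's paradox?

Yes

P0: Team Alpha 16/54 = 29.6%, the Product team 221/566 = 39.0% → the Product team
P1: Team Alpha 141/265 = 53.2%, the Product team 176/279 = 63.1% → the Product team
P2: Team Alpha 457/706 = 64.7%, the Product team 73/102 = 71.6% → the Product team
Overall: Team Alpha 614/1025 = 59.9%, the Product team 470/947 = 49.6% → Team Alpha
The Product team wins each ticket group but Team Alpha wins overall — the comparison reverses. The Product team's tickets skew toward P0, which has a lower base rate.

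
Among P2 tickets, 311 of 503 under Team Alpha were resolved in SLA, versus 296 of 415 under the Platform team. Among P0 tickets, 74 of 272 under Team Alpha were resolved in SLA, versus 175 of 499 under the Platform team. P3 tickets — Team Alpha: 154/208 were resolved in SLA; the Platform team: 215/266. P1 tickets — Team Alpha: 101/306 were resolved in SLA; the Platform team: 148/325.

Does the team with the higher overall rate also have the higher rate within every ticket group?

Yes

P2: Team Alpha 311/503 = 61.8%, the Platform team 296/415 = 71.3% → the Platform team
P0: Team Alpha 74/272 = 27.2%, the Platform team 175/499 = 35.1% → the Platform team
P3: Team Alpha 154/208 = 74.0%, the Platform team 215/266 = 80.8% → the Platform team
P1: Team Alpha 101/306 = 33.0%, the Platform team 148/325 = 45.5% → the Platform team
Overall: Team Alpha 640/1289 = 49.7%, the Platform team 834/1505 = 55.4% → the Platform team
The Platform team wins overall and in every ticket group — no reversal.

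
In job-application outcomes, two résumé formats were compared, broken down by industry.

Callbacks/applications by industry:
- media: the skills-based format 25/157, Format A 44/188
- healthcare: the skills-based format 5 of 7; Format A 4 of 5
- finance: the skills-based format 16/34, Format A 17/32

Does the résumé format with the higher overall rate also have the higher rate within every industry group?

Media: the skills-based format 25/157 = 15.9%, Format A 44/188 = 23.4% → Format A
Healthcare: the skills-based format 5/7 = 71.4%, Format A 4/5 = 80.0% → Format A
Finance: the skills-based format 16/34 = 47.1%, Format A 17/32 = 53.1% → Format A
Overall: the skills-based format 46/198 = 23.2%, Format A 65/225 = 28.9% → Format A
Format A wins overall and in every industry group — no reversal.

Yes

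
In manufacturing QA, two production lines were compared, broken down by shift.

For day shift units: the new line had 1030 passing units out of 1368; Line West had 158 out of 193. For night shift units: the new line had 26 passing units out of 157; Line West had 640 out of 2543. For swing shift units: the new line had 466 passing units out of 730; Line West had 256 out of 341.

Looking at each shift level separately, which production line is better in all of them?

Line West

Day shift: the new line 1030/1368 = 75.3%, Line West 158/193 = 81.9% → Line West
Night shift: the new line 26/157 = 16.6%, Line West 640/2543 = 25.2% → Line West
Swing shift: the new line 466/730 = 63.8%, Line West 256/341 = 75.1% → Line West
Line West has the higher rate in all 3 groups.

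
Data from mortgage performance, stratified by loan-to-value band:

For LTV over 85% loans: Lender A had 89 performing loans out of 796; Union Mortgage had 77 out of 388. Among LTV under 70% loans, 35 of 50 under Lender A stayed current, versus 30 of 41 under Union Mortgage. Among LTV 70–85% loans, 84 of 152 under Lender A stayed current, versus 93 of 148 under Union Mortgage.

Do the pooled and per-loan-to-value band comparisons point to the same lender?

Yes

LTV over 85%: Lender A 89/796 = 11.2%, Union Mortgage 77/388 = 19.8% → Union Mortgage
LTV under 70%: Lender A 35/50 = 70.0%, Union Mortgage 30/41 = 73.2% → Union Mortgage
LTV 70–85%: Lender A 84/152 = 55.3%, Union Mortgage 93/148 = 62.8% → Union Mortgage
Overall: Lender A 208/998 = 20.8%, Union Mortgage 200/577 = 34.7% → Union Mortgage
Union Mortgage wins overall and in every loan-to-value group — no reversal.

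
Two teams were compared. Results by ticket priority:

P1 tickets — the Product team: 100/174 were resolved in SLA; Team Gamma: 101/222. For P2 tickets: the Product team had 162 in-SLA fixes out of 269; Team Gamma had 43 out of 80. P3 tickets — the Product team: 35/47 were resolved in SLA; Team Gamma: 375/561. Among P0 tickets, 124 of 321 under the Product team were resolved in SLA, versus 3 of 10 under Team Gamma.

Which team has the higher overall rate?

Team Gamma

P1: the Product team 100/174 = 57.5%, Team Gamma 101/222 = 45.5% → the Product team
P2: the Product team 162/269 = 60.2%, Team Gamma 43/80 = 53.8% → the Product team
P3: the Product team 35/47 = 74.5%, Team Gamma 375/561 = 66.8% → the Product team
P0: the Product team 124/321 = 38.6%, Team Gamma 3/10 = 30.0% → the Product team
Overall: the Product team 421/811 = 51.9%, Team Gamma 522/873 = 59.8% → Team Gamma
(The Product team wins every ticket group but Team Gamma wins overall — the Product team's tickets skew toward the low-rate P0 group.)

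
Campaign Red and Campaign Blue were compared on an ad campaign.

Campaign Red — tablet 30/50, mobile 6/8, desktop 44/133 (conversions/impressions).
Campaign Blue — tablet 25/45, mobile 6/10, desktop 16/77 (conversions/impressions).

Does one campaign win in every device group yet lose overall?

Tablet: Campaign Red 30/50 = 60.0%, Campaign Blue 25/45 = 55.6% → Campaign Red
Mobile: Campaign Red 6/8 = 75.0%, Campaign Blue 6/10 = 60.0% → Campaign Red
Desktop: Campaign Red 44/133 = 33.1%, Campaign Blue 16/77 = 20.8% → Campaign Red
Overall: Campaign Red 80/191 = 41.9%, Campaign Blue 47/132 = 35.6% → Campaign Red
Campaign Red wins overall and in every device group — no reversal.

No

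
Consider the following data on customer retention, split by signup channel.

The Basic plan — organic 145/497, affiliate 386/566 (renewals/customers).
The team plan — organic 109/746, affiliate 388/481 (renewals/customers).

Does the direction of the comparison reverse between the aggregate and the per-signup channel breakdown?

No

Organic: the Basic plan 145/497 = 29.2%, the team plan 109/746 = 14.6% → the Basic plan
Affiliate: the Basic plan 386/566 = 68.2%, the team plan 388/481 = 80.7% → the team plan
Overall: the Basic plan 531/1063 = 50.0%, the team plan 497/1227 = 40.5% → the Basic plan
Neither sweeps: the Basic plan wins 1 of 2 groups, the team plan wins 1. The Basic plan wins overall but not every group — no Simpson reversal.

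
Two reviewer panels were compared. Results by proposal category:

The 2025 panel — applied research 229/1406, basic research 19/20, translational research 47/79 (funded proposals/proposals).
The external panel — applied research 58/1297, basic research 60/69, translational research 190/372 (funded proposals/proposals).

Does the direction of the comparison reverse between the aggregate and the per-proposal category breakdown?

Applied research: the 2025 panel 229/1406 = 16.3%, the external panel 58/1297 = 4.5% → the 2025 panel
Basic research: the 2025 panel 19/20 = 95.0%, the external panel 60/69 = 87.0% → the 2025 panel
Translational research: the 2025 panel 47/79 = 59.5%, the external panel 190/372 = 51.1% → the 2025 panel
Overall: the 2025 panel 295/1505 = 19.6%, the external panel 308/1738 = 17.7% → the 2025 panel
The 2025 panel wins overall and in every proposal group — no reversal.

No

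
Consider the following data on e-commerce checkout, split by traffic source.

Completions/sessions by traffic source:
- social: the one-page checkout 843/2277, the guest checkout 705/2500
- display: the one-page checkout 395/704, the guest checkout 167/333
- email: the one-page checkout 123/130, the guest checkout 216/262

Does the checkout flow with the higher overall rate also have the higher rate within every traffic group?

Social: the one-page checkout 843/2277 = 37.0%, the guest checkout 705/2500 = 28.2% → the one-page checkout
Display: the one-page checkout 395/704 = 56.1%, the guest checkout 167/333 = 50.2% → the one-page checkout
Email: the one-page checkout 123/130 = 94.6%, the guest checkout 216/262 = 82.4% → the one-page checkout
Overall: the one-page checkout 1361/3111 = 43.7%, the guest checkout 1088/3095 = 35.2% → the one-page checkout
The one-page checkout wins overall and in every traffic group — no reversal.

Yes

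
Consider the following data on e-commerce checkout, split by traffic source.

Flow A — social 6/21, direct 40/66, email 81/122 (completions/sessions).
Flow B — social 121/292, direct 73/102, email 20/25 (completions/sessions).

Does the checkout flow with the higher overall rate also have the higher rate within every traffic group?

Social: Flow A 6/21 = 28.6%, Flow B 121/292 = 41.4% → Flow B
Direct: Flow A 40/66 = 60.6%, Flow B 73/102 = 71.6% → Flow B
Email: Flow A 81/122 = 66.4%, Flow B 20/25 = 80.0% → Flow B
Overall: Flow A 127/209 = 60.8%, Flow B 214/419 = 51.1% → Flow A
Flow B wins each traffic group but Flow A wins overall — the comparison reverses. Flow B's sessions skew toward social, which has a lower base rate.

No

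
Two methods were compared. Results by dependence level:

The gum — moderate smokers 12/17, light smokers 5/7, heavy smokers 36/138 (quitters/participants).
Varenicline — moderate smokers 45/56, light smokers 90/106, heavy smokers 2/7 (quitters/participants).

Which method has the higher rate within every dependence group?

Moderate smokers: the gum 12/17 = 70.6%, varenicline 45/56 = 80.4% → varenicline
Light smokers: the gum 5/7 = 71.4%, varenicline 90/106 = 84.9% → varenicline
Heavy smokers: the gum 36/138 = 26.1%, varenicline 2/7 = 28.6% → varenicline
Varenicline has the higher rate in all 3 groups.

varenicline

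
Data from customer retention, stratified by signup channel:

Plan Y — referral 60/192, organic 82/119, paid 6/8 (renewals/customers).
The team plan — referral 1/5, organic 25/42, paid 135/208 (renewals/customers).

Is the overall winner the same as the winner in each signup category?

No

Referral: Plan Y 60/192 = 31.2%, the team plan 1/5 = 20.0% → Plan Y
Organic: Plan Y 82/119 = 68.9%, the team plan 25/42 = 59.5% → Plan Y
Paid: Plan Y 6/8 = 75.0%, the team plan 135/208 = 64.9% → Plan Y
Overall: Plan Y 148/319 = 46.4%, the team plan 161/255 = 63.1% → the team plan
Plan Y wins each signup group but the team plan wins overall — the comparison reverses. Plan Y's customers skew toward referral, which has a lower base rate.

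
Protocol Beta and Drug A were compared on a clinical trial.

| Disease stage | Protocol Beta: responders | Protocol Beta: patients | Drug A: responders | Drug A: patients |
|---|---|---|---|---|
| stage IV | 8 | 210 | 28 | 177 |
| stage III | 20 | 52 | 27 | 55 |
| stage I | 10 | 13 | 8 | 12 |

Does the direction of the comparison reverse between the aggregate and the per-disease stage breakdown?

No

Stage IV: Protocol Beta 8/210 = 3.8%, Drug A 28/177 = 15.8% → Drug A
Stage III: Protocol Beta 20/52 = 38.5%, Drug A 27/55 = 49.1% → Drug A
Stage I: Protocol Beta 10/13 = 76.9%, Drug A 8/12 = 66.7% → Protocol Beta
Overall: Protocol Beta 38/275 = 13.8%, Drug A 63/244 = 25.8% → Drug A
Neither sweeps: Protocol Beta wins 1 of 3 groups, Drug A wins 2. Drug A wins overall but not every group — no Simpson reversal.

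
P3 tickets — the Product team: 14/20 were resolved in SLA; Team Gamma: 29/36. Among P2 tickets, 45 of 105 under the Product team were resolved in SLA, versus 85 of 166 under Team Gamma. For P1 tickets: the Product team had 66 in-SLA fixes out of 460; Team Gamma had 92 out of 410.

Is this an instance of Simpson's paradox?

P3: the Product team 14/20 = 70.0%, Team Gamma 29/36 = 80.6% → Team Gamma
P2: the Product team 45/105 = 42.9%, Team Gamma 85/166 = 51.2% → Team Gamma
P1: the Product team 66/460 = 14.3%, Team Gamma 92/410 = 22.4% → Team Gamma
Overall: the Product team 125/585 = 21.4%, Team Gamma 206/612 = 33.7% → Team Gamma
Team Gamma wins overall and in every ticket group — no reversal.

No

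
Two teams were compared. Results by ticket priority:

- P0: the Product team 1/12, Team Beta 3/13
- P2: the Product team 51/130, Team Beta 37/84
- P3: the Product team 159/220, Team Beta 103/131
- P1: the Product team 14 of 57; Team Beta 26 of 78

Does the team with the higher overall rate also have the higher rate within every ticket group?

Yes

P0: the Product team 1/12 = 8.3%, Team Beta 3/13 = 23.1% → Team Beta
P2: the Product team 51/130 = 39.2%, Team Beta 37/84 = 44.0% → Team Beta
P3: the Product team 159/220 = 72.3%, Team Beta 103/131 = 78.6% → Team Beta
P1: the Product team 14/57 = 24.6%, Team Beta 26/78 = 33.3% → Team Beta
Overall: the Product team 225/419 = 53.7%, Team Beta 169/306 = 55.2% → Team Beta
Team Beta wins overall and in every ticket group — no reversal.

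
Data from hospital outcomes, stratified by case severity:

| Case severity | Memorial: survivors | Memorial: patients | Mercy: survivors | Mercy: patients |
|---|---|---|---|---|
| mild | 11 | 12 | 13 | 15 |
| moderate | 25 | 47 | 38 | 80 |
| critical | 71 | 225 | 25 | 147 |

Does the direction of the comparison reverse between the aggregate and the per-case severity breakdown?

No

Mild: Memorial 11/12 = 91.7%, Mercy 13/15 = 86.7% → Memorial
Moderate: Memorial 25/47 = 53.2%, Mercy 38/80 = 47.5% → Memorial
Critical: Memorial 71/225 = 31.6%, Mercy 25/147 = 17.0% → Memorial
Overall: Memorial 107/284 = 37.7%, Mercy 76/242 = 31.4% → Memorial
Memorial wins overall and in every case group — no reversal.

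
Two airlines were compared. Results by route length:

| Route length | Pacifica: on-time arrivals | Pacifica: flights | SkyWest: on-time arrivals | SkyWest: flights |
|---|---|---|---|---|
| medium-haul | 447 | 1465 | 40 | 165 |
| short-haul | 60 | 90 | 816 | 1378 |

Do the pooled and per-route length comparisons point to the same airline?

No

Medium-haul: Pacifica 447/1465 = 30.5%, SkyWest 40/165 = 24.2% → Pacifica
Short-haul: Pacifica 60/90 = 66.7%, SkyWest 816/1378 = 59.2% → Pacifica
Overall: Pacifica 507/1555 = 32.6%, SkyWest 856/1543 = 55.5% → SkyWest
Pacifica wins each route group but SkyWest wins overall — the comparison reverses. Pacifica's flights skew toward medium-haul, which has a lower base rate.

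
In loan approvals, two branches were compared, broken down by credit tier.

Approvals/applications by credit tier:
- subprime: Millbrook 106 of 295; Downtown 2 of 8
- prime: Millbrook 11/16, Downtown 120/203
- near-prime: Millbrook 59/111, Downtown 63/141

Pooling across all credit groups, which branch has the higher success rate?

Downtown

Subprime: Millbrook 106/295 = 35.9%, Downtown 2/8 = 25.0% → Millbrook
Prime: Millbrook 11/16 = 68.8%, Downtown 120/203 = 59.1% → Millbrook
Near-prime: Millbrook 59/111 = 53.2%, Downtown 63/141 = 44.7% → Millbrook
Overall: Millbrook 176/422 = 41.7%, Downtown 185/352 = 52.6% → Downtown
(Millbrook wins every credit group but Downtown wins overall — Millbrook's applications skew toward the low-rate subprime group.)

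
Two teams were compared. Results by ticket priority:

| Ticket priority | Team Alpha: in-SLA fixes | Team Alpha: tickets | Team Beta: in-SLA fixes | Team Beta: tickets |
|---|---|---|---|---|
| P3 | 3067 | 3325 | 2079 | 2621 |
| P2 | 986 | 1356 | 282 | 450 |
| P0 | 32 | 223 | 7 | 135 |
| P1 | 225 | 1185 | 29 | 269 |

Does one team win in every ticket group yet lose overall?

No

P3: Team Alpha 3067/3325 = 92.2%, Team Beta 2079/2621 = 79.3% → Team Alpha
P2: Team Alpha 986/1356 = 72.7%, Team Beta 282/450 = 62.7% → Team Alpha
P0: Team Alpha 32/223 = 14.3%, Team Beta 7/135 = 5.2% → Team Alpha
P1: Team Alpha 225/1185 = 19.0%, Team Beta 29/269 = 10.8% → Team Alpha
Overall: Team Alpha 4310/6089 = 70.8%, Team Beta 2397/3475 = 69.0% → Team Alpha
Team Alpha wins overall and in every ticket group — no reversal.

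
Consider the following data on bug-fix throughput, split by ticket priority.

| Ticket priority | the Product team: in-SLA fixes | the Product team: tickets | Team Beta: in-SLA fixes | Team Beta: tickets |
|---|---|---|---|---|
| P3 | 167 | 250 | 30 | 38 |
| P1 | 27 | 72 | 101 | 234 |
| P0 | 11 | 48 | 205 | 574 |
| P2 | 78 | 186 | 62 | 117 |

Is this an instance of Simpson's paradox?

P3: the Product team 167/250 = 66.8%, Team Beta 30/38 = 78.9% → Team Beta
P1: the Product team 27/72 = 37.5%, Team Beta 101/234 = 43.2% → Team Beta
P0: the Product team 11/48 = 22.9%, Team Beta 205/574 = 35.7% → Team Beta
P2: the Product team 78/186 = 41.9%, Team Beta 62/117 = 53.0% → Team Beta
Overall: the Product team 283/556 = 50.9%, Team Beta 398/963 = 41.3% → the Product team
Team Beta wins each ticket group but the Product team wins overall — the comparison reverses. Team Beta's tickets skew toward P0, which has a lower base rate.

Yes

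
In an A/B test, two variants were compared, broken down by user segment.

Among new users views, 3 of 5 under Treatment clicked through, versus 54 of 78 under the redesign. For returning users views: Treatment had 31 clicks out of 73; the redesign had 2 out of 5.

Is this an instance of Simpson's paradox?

New users: Treatment 3/5 = 60.0%, the redesign 54/78 = 69.2% → the redesign
Returning users: Treatment 31/73 = 42.5%, the redesign 2/5 = 40.0% → Treatment
Overall: Treatment 34/78 = 43.6%, the redesign 56/83 = 67.5% → the redesign
Neither sweeps: Treatment wins 1 of 2 groups, the redesign wins 1. The redesign wins overall but not every group — no Simpson reversal.

No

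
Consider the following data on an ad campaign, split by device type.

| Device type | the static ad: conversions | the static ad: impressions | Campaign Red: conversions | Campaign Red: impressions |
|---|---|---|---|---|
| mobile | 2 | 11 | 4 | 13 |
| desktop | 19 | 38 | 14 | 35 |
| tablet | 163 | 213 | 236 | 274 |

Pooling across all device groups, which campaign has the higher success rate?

Mobile: the static ad 2/11 = 18.2%, Campaign Red 4/13 = 30.8% → Campaign Red
Desktop: the static ad 19/38 = 50.0%, Campaign Red 14/35 = 40.0% → the static ad
Tablet: the static ad 163/213 = 76.5%, Campaign Red 236/274 = 86.1% → Campaign Red
Overall: the static ad 184/262 = 70.2%, Campaign Red 254/322 = 78.9% → Campaign Red
(Neither sweeps every device group, but Campaign Red has the higher pooled rate.)

Campaign Red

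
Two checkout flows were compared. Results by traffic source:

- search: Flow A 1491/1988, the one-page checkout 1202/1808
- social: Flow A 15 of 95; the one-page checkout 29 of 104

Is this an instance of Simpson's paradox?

No

Search: Flow A 1491/1988 = 75.0%, the one-page checkout 1202/1808 = 66.5% → Flow A
Social: Flow A 15/95 = 15.8%, the one-page checkout 29/104 = 27.9% → the one-page checkout
Overall: Flow A 1506/2083 = 72.3%, the one-page checkout 1231/1912 = 64.4% → Flow A
Neither sweeps: Flow A wins 1 of 2 groups, the one-page checkout wins 1. Flow A wins overall but not every group — no Simpson reversal.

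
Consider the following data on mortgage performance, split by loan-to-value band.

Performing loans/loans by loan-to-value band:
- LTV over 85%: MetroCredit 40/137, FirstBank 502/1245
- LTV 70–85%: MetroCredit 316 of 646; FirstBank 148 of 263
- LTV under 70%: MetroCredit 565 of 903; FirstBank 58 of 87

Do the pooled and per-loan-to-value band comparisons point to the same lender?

LTV over 85%: MetroCredit 40/137 = 29.2%, FirstBank 502/1245 = 40.3% → FirstBank
LTV 70–85%: MetroCredit 316/646 = 48.9%, FirstBank 148/263 = 56.3% → FirstBank
LTV under 70%: MetroCredit 565/903 = 62.6%, FirstBank 58/87 = 66.7% → FirstBank
Overall: MetroCredit 921/1686 = 54.6%, FirstBank 708/1595 = 44.4% → MetroCredit
FirstBank wins each loan-to-value group but MetroCredit wins overall — the comparison reverses. FirstBank's loans skew toward LTV over 85%, which has a lower base rate.

No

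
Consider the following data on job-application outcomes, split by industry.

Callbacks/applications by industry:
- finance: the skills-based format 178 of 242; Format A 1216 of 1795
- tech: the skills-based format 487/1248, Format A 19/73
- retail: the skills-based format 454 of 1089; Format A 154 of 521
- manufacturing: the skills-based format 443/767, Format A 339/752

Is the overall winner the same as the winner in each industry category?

Finance: the skills-based format 178/242 = 73.6%, Format A 1216/1795 = 67.7% → the skills-based format
Tech: the skills-based format 487/1248 = 39.0%, Format A 19/73 = 26.0% → the skills-based format
Retail: the skills-based format 454/1089 = 41.7%, Format A 154/521 = 29.6% → the skills-based format
Manufacturing: the skills-based format 443/767 = 57.8%, Format A 339/752 = 45.1% → the skills-based format
Overall: the skills-based format 1562/3346 = 46.7%, Format A 1728/3141 = 55.0% → Format A
The skills-based format wins each industry group but Format A wins overall — the comparison reverses. The skills-based format's applications skew toward tech, which has a lower base rate.

No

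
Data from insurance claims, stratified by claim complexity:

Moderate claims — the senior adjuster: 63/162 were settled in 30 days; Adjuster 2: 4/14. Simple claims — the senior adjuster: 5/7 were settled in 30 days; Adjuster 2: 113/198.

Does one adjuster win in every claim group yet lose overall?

Moderate: the senior adjuster 63/162 = 38.9%, Adjuster 2 4/14 = 28.6% → the senior adjuster
Simple: the senior adjuster 5/7 = 71.4%, Adjuster 2 113/198 = 57.1% → the senior adjuster
Overall: the senior adjuster 68/169 = 40.2%, Adjuster 2 117/212 = 55.2% → Adjuster 2
The senior adjuster wins each claim group but Adjuster 2 wins overall — the comparison reverses. The senior adjuster's claims skew toward moderate, which has a lower base rate.

Yes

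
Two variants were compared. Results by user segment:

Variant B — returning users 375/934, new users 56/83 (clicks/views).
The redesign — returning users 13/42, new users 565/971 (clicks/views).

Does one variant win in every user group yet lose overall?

Returning users: Variant B 375/934 = 40.1%, the redesign 13/42 = 31.0% → Variant B
New users: Variant B 56/83 = 67.5%, the redesign 565/971 = 58.2% → Variant B
Overall: Variant B 431/1017 = 42.4%, the redesign 578/1013 = 57.1% → the redesign
Variant B wins each user group but the redesign wins overall — the comparison reverses. Variant B's views skew toward returning users, which has a lower base rate.

Yes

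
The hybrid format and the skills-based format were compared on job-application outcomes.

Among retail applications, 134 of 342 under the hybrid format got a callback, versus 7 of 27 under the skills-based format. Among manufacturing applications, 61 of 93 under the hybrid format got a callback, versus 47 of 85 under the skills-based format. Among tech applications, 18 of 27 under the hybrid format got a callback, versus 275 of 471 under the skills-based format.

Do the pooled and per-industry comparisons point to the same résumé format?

No

Retail: the hybrid format 134/342 = 39.2%, the skills-based format 7/27 = 25.9% → the hybrid format
Manufacturing: the hybrid format 61/93 = 65.6%, the skills-based format 47/85 = 55.3% → the hybrid format
Tech: the hybrid format 18/27 = 66.7%, the skills-based format 275/471 = 58.4% → the hybrid format
Overall: the hybrid format 213/462 = 46.1%, the skills-based format 329/583 = 56.4% → the skills-based format
The hybrid format wins each industry group but the skills-based format wins overall — the comparison reverses. The hybrid format's applications skew toward retail, which has a lower base rate.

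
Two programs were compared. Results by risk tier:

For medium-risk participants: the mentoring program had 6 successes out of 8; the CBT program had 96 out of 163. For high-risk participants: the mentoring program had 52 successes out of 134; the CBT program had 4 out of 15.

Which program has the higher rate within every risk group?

Medium-risk: the mentoring program 6/8 = 75.0%, the CBT program 96/163 = 58.9% → the mentoring program
High-risk: the mentoring program 52/134 = 38.8%, the CBT program 4/15 = 26.7% → the mentoring program
The mentoring program has the higher rate in both groups.

the mentoring program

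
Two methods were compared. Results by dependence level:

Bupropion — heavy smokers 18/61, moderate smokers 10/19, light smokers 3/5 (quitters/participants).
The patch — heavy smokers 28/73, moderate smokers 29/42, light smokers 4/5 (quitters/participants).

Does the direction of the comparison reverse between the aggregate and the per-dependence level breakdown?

No

Heavy smokers: bupropion 18/61 = 29.5%, the patch 28/73 = 38.4% → the patch
Moderate smokers: bupropion 10/19 = 52.6%, the patch 29/42 = 69.0% → the patch
Light smokers: bupropion 3/5 = 60.0%, the patch 4/5 = 80.0% → the patch
Overall: bupropion 31/85 = 36.5%, the patch 61/120 = 50.8% → the patch
The patch wins overall and in every dependence group — no reversal.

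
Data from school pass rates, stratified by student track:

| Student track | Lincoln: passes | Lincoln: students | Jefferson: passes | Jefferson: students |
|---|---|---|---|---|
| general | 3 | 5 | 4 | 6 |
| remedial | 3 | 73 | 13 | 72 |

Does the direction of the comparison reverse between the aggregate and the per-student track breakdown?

No

General: Lincoln 3/5 = 60.0%, Jefferson 4/6 = 66.7% → Jefferson
Remedial: Lincoln 3/73 = 4.1%, Jefferson 13/72 = 18.1% → Jefferson
Overall: Lincoln 6/78 = 7.7%, Jefferson 17/78 = 21.8% → Jefferson
Jefferson wins overall and in every student group — no reversal.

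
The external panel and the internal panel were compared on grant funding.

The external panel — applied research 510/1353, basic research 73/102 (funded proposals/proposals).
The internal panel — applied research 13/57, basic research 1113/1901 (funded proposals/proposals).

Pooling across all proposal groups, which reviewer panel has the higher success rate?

the internal panel

Applied research: the external panel 510/1353 = 37.7%, the internal panel 13/57 = 22.8% → the external panel
Basic research: the external panel 73/102 = 71.6%, the internal panel 1113/1901 = 58.5% → the external panel
Overall: the external panel 583/1455 = 40.1%, the internal panel 1126/1958 = 57.5% → the internal panel
(The external panel wins every proposal group but the internal panel wins overall — the external panel's proposals skew toward the low-rate applied research group.)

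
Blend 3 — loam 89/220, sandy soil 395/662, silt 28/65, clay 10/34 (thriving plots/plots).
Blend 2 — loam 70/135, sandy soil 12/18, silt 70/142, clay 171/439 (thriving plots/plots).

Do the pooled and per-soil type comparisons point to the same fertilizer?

No

Loam: Blend 3 89/220 = 40.5%, Blend 2 70/135 = 51.9% → Blend 2
Sandy soil: Blend 3 395/662 = 59.7%, Blend 2 12/18 = 66.7% → Blend 2
Silt: Blend 3 28/65 = 43.1%, Blend 2 70/142 = 49.3% → Blend 2
Clay: Blend 3 10/34 = 29.4%, Blend 2 171/439 = 39.0% → Blend 2
Overall: Blend 3 522/981 = 53.2%, Blend 2 323/734 = 44.0% → Blend 3
Blend 2 wins each soil group but Blend 3 wins overall — the comparison reverses. Blend 2's plots skew toward clay, which has a lower base rate.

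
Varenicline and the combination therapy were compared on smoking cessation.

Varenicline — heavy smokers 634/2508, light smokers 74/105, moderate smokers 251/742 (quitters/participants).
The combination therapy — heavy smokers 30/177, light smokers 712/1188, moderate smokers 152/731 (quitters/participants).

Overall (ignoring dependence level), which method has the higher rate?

the combination therapy

Heavy smokers: varenicline 634/2508 = 25.3%, the combination therapy 30/177 = 16.9% → varenicline
Light smokers: varenicline 74/105 = 70.5%, the combination therapy 712/1188 = 59.9% → varenicline
Moderate smokers: varenicline 251/742 = 33.8%, the combination therapy 152/731 = 20.8% → varenicline
Overall: varenicline 959/3355 = 28.6%, the combination therapy 894/2096 = 42.7% → the combination therapy
(Varenicline wins every dependence group but the combination therapy wins overall — varenicline's participants skew toward the low-rate heavy smokers group.)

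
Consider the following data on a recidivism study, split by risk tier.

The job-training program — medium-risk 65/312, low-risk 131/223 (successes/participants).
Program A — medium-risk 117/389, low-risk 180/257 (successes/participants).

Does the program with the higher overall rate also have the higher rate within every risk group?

Yes

Medium-risk: the job-training program 65/312 = 20.8%, Program A 117/389 = 30.1% → Program A
Low-risk: the job-training program 131/223 = 58.7%, Program A 180/257 = 70.0% → Program A
Overall: the job-training program 196/535 = 36.6%, Program A 297/646 = 46.0% → Program A
Program A wins overall and in every risk group — no reversal.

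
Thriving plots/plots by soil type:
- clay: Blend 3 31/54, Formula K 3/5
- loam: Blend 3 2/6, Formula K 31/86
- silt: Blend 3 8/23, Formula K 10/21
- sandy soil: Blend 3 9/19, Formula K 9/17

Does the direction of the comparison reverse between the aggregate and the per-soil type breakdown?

Clay: Blend 3 31/54 = 57.4%, Formula K 3/5 = 60.0% → Formula K
Loam: Blend 3 2/6 = 33.3%, Formula K 31/86 = 36.0% → Formula K
Silt: Blend 3 8/23 = 34.8%, Formula K 10/21 = 47.6% → Formula K
Sandy soil: Blend 3 9/19 = 47.4%, Formula K 9/17 = 52.9% → Formula K
Overall: Blend 3 50/102 = 49.0%, Formula K 53/129 = 41.1% → Blend 3
Formula K wins each soil group but Blend 3 wins overall — the comparison reverses. Formula K's plots skew toward loam, which has a lower base rate.

Yes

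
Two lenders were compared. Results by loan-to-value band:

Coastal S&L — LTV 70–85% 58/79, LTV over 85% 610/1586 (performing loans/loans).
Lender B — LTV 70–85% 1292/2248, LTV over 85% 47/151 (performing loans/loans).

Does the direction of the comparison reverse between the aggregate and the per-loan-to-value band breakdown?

LTV 70–85%: Coastal S&L 58/79 = 73.4%, Lender B 1292/2248 = 57.5% → Coastal S&L
LTV over 85%: Coastal S&L 610/1586 = 38.5%, Lender B 47/151 = 31.1% → Coastal S&L
Overall: Coastal S&L 668/1665 = 40.1%, Lender B 1339/2399 = 55.8% → Lender B
Coastal S&L wins each loan-to-value group but Lender B wins overall — the comparison reverses. Coastal S&L's loans skew toward LTV over 85%, which has a lower base rate.

Yes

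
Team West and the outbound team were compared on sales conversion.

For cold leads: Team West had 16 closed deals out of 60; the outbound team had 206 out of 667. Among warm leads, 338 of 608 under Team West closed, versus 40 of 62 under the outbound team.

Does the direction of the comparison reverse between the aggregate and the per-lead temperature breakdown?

Cold: Team West 16/60 = 26.7%, the outbound team 206/667 = 30.9% → the outbound team
Warm: Team West 338/608 = 55.6%, the outbound team 40/62 = 64.5% → the outbound team
Overall: Team West 354/668 = 53.0%, the outbound team 246/729 = 33.7% → Team West
The outbound team wins each lead group but Team West wins overall — the comparison reverses. The outbound team's leads skew toward cold, which has a lower base rate.

Yes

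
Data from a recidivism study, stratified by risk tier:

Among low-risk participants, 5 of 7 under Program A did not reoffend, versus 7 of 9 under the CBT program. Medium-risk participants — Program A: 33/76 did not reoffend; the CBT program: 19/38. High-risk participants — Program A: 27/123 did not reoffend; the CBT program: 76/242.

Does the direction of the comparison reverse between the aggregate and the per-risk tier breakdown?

Low-risk: Program A 5/7 = 71.4%, the CBT program 7/9 = 77.8% → the CBT program
Medium-risk: Program A 33/76 = 43.4%, the CBT program 19/38 = 50.0% → the CBT program
High-risk: Program A 27/123 = 22.0%, the CBT program 76/242 = 31.4% → the CBT program
Overall: Program A 65/206 = 31.6%, the CBT program 102/289 = 35.3% → the CBT program
The CBT program wins overall and in every risk group — no reversal.

No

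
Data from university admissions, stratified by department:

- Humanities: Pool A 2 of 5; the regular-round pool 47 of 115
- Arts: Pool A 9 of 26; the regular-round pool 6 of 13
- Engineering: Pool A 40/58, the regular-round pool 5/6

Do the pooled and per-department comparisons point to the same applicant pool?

Humanities: Pool A 2/5 = 40.0%, the regular-round pool 47/115 = 40.9% → the regular-round pool
Arts: Pool A 9/26 = 34.6%, the regular-round pool 6/13 = 46.2% → the regular-round pool
Engineering: Pool A 40/58 = 69.0%, the regular-round pool 5/6 = 83.3% → the regular-round pool
Overall: Pool A 51/89 = 57.3%, the regular-round pool 58/134 = 43.3% → Pool A
The regular-round pool wins each department group but Pool A wins overall — the comparison reverses. The regular-round pool's applicants skew toward Humanities, which has a lower base rate.

No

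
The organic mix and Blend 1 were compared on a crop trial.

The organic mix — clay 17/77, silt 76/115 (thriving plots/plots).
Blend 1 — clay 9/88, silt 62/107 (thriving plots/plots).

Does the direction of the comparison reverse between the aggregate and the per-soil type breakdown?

No

Clay: the organic mix 17/77 = 22.1%, Blend 1 9/88 = 10.2% → the organic mix
Silt: the organic mix 76/115 = 66.1%, Blend 1 62/107 = 57.9% → the organic mix
Overall: the organic mix 93/192 = 48.4%, Blend 1 71/195 = 36.4% → the organic mix
The organic mix wins overall and in every soil group — no reversal.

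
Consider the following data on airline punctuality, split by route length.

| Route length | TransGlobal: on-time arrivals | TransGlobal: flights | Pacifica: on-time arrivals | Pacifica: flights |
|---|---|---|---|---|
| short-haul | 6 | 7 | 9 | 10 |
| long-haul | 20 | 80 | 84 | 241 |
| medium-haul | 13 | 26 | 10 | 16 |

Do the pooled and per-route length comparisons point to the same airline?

Yes

Short-haul: TransGlobal 6/7 = 85.7%, Pacifica 9/10 = 90.0% → Pacifica
Long-haul: TransGlobal 20/80 = 25.0%, Pacifica 84/241 = 34.9% → Pacifica
Medium-haul: TransGlobal 13/26 = 50.0%, Pacifica 10/16 = 62.5% → Pacifica
Overall: TransGlobal 39/113 = 34.5%, Pacifica 103/267 = 38.6% → Pacifica
Pacifica wins overall and in every route group — no reversal.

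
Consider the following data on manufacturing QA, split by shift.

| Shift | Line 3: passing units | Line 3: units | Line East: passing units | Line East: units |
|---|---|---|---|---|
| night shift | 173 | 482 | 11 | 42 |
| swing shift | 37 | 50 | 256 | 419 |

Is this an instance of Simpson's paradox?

Night shift: Line 3 173/482 = 35.9%, Line East 11/42 = 26.2% → Line 3
Swing shift: Line 3 37/50 = 74.0%, Line East 256/419 = 61.1% → Line 3
Overall: Line 3 210/532 = 39.5%, Line East 267/461 = 57.9% → Line East
Line 3 wins each shift group but Line East wins overall — the comparison reverses. Line 3's units skew toward night shift, which has a lower base rate.

Yes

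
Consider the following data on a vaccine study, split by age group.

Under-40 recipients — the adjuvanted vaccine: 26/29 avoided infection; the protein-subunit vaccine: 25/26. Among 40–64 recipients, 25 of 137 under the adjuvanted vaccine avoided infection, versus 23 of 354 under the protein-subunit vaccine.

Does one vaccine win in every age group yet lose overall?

Under-40: the adjuvanted vaccine 26/29 = 89.7%, the protein-subunit vaccine 25/26 = 96.2% → the protein-subunit vaccine
40–64: the adjuvanted vaccine 25/137 = 18.2%, the protein-subunit vaccine 23/354 = 6.5% → the adjuvanted vaccine
Overall: the adjuvanted vaccine 51/166 = 30.7%, the protein-subunit vaccine 48/380 = 12.6% → the adjuvanted vaccine
Neither sweeps: the adjuvanted vaccine wins 1 of 2 groups, the protein-subunit vaccine wins 1. The adjuvanted vaccine wins overall but not every group — no Simpson reversal.

No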